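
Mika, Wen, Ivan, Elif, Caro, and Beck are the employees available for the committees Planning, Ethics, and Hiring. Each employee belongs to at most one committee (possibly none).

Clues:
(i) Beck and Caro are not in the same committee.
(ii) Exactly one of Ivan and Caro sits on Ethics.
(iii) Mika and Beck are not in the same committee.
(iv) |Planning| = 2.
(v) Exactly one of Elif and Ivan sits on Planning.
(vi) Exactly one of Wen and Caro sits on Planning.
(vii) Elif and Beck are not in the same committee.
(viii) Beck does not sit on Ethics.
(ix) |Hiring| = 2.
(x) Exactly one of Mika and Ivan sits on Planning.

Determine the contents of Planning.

Planning = {Ivan, Wen}

From (viii): Beck ∉ Ethics.
Suppose Mika ∈ Planning: no assignment then satisfies all the clues, so Mika ∉ Planning.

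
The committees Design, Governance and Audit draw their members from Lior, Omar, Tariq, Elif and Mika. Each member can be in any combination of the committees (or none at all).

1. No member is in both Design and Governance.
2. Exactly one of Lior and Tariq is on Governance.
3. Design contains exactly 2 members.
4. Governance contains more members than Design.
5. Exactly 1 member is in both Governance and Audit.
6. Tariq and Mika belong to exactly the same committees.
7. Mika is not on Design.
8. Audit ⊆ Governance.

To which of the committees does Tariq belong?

From (7): Mika ∉ Design.
(6): Tariq matches Mika: Tariq ∉ Design.
Suppose Tariq ∉ Governance: no assignment then satisfies all the clues, so Tariq ∈ Governance.

Tariq: Governance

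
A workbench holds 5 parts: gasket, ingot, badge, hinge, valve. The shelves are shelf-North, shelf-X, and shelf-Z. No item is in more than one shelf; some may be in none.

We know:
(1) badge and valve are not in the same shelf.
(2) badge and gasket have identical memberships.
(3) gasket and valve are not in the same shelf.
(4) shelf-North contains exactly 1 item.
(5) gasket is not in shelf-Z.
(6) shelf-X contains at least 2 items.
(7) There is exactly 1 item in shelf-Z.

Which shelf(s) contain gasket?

From (5): gasket ∉ shelf-Z.
(2): badge matches gasket: badge ∉ shelf-Z.
Suppose gasket ∈ shelf-North: no assignment then satisfies all the clues, so gasket ∉ shelf-North.

gasket: shelf-X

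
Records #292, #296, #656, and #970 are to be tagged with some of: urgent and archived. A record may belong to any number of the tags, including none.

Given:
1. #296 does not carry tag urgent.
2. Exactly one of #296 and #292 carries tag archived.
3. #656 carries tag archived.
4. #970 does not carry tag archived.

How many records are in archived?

2

From (1): #296 ∉ urgent.
From (3): #656 ∈ archived.
From (4): #970 ∉ archived.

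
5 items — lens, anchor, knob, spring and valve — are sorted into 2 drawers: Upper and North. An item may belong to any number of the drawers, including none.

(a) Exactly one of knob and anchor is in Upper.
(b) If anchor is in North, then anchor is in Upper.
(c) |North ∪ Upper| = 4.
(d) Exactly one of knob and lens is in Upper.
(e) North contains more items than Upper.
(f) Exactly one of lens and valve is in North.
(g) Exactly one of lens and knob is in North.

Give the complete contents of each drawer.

Upper = {anchor, lens}; North = {anchor, knob, valve}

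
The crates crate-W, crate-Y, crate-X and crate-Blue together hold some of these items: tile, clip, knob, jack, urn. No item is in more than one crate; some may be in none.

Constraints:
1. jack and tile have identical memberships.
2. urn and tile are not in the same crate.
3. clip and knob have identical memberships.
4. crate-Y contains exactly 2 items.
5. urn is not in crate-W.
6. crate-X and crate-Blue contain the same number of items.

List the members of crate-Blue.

crate-Blue = {}

From (5): urn ∉ crate-W.
Suppose tile ∈ crate-Blue: no assignment then satisfies all the clues, so tile ∉ crate-Blue.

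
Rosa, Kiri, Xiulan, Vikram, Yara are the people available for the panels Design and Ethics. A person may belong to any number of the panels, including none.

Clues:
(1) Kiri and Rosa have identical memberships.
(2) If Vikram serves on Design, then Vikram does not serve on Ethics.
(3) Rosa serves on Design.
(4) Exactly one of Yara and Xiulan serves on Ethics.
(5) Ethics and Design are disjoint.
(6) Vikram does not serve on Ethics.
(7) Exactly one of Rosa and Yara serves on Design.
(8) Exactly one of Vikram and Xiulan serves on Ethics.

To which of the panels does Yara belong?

From (3): Rosa ∈ Design.
From (6): Vikram ∉ Ethics.
(1): Kiri matches Rosa: Kiri ∈ Design.
(5) (disjoint): Rosa ∉ Ethics.
(5) (disjoint): Kiri ∉ Ethics.
(7) (exactly one): Yara ∉ Design.
(8) (exactly one): Xiulan ∈ Ethics.
(4) (exactly one): Yara ∉ Ethics.
(5) (disjoint): Xiulan ∉ Design.

Yara: none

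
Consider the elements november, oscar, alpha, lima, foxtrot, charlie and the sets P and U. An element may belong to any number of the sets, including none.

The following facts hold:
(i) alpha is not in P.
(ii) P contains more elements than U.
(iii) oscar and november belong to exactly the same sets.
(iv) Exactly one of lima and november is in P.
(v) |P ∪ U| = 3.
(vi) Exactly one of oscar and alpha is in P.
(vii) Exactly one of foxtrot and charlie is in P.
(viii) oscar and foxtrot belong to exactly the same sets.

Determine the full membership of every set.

P = {foxtrot, november, oscar}; U = {}

From (i): alpha ∉ P.
(vi) (exactly one): oscar ∈ P.
(viii): foxtrot matches oscar: foxtrot ∈ P.
(iii): november matches oscar: november ∈ P.
(iv) (exactly one): lima ∉ P.
(vii) (exactly one): charlie ∉ P.
Suppose november ∈ U: no assignment then satisfies all the clues, so november ∉ U.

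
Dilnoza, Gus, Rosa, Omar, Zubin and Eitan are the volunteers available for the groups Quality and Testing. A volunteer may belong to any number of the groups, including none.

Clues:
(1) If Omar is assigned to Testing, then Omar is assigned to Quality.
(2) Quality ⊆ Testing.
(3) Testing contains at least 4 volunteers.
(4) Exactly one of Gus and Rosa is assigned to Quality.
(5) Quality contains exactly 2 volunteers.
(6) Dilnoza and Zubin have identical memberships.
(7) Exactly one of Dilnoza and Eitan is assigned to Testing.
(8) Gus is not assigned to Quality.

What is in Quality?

Quality = {Omar, Rosa}

From (8): Gus ∉ Quality.
(4) (exactly one): Rosa ∈ Quality.
(2) with Rosa ∈ Quality: Rosa ∈ Testing.
Suppose Dilnoza ∈ Quality: no assignment then satisfies all the clues, so Dilnoza ∉ Quality.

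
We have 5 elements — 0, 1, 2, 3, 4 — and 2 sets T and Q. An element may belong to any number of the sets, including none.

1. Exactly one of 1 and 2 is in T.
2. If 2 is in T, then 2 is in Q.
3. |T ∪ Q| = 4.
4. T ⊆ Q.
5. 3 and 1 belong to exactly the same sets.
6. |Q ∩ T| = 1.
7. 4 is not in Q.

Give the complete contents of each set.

T = {2}; Q = {0, 1, 2, 3}

From (7): 4 ∉ Q.
(4) contrapositive: 4 ∉ T.
Suppose 0 ∈ T: no assignment then satisfies all the clues, so 0 ∉ T.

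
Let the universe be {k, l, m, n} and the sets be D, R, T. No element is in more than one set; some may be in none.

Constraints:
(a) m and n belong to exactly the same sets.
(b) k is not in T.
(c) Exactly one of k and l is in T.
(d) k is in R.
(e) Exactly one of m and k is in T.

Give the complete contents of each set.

From (b): k ∉ T.
From (d): k ∈ R.
(c) (exactly one): l ∈ T.
(e) (exactly one): m ∈ T.
(a): n matches m: n ∉ D.
(a): n matches m: n ∉ R.
(a): n matches m: n ∈ T.

D = {}; R = {k}; T = {l, m, n}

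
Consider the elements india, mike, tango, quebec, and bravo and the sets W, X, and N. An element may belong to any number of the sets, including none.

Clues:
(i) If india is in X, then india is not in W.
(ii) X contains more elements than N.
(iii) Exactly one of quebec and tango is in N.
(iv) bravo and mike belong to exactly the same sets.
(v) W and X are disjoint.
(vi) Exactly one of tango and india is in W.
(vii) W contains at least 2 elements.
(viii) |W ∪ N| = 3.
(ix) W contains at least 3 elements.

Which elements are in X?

X = {india, quebec}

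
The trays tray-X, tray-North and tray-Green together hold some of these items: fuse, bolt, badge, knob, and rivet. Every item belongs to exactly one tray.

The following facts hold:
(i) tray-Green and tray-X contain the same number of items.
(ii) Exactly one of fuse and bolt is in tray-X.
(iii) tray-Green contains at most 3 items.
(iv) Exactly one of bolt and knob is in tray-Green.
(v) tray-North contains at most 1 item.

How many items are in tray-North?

1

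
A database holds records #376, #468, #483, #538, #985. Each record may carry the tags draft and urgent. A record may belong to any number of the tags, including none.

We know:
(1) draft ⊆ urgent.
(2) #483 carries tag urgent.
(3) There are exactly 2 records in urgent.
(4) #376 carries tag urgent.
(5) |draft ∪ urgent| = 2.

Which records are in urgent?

From (2): #483 ∈ urgent.
From (4): #376 ∈ urgent.
(3): urgent already has 2, so the rest are out.
(1) contrapositive: #468 ∉ draft.
(1) contrapositive: #538 ∉ draft.
(1) contrapositive: #985 ∉ draft.

urgent = {#376, #483}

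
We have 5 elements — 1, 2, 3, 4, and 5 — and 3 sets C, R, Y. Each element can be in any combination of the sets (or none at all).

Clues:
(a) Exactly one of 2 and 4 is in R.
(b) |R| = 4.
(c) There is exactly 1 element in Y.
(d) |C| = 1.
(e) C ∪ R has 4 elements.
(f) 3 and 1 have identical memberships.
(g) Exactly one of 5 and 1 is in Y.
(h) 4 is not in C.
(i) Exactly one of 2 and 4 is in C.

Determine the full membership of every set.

From (h): 4 ∉ C.
(i) (exactly one): 2 ∈ C.
(d): C already has 1, so the rest are out.
Suppose 1 ∉ R: no assignment then satisfies all the clues, so 1 ∈ R.

C = {2}; R = {1, 2, 3, 5}; Y = {5}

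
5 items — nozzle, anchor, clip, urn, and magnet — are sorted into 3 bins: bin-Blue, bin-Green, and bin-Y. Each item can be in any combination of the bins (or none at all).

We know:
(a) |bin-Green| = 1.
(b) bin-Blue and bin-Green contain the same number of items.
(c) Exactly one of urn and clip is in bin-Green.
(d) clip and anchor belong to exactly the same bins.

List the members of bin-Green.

bin-Green = {urn}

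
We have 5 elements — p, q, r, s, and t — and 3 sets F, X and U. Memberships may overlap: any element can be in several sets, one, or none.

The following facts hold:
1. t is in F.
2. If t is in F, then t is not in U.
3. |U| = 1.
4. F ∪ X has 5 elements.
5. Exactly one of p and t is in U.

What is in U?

From (1): t ∈ F.
(2): t ∉ U.
(5) (exactly one): p ∈ U.
(3): U already has 1, so the rest are out.

U = {p}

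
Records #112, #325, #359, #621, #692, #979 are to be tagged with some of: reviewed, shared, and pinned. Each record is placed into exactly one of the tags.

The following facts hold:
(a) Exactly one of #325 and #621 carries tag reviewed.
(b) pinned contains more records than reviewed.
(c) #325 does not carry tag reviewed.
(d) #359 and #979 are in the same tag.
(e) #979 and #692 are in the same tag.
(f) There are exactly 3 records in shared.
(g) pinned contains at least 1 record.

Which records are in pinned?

From (c): #325 ∉ reviewed.
(a) (exactly one): #621 ∈ reviewed.
Suppose #112 ∉ pinned: no assignment then satisfies all the clues, so #112 ∈ pinned.

pinned = {#112, #325}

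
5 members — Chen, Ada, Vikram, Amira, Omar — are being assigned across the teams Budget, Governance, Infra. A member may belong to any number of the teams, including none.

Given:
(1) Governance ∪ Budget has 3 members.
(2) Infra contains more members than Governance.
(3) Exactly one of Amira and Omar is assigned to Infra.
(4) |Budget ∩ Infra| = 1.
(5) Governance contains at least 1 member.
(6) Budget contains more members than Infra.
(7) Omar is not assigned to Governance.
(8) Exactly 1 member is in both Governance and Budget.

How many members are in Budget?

3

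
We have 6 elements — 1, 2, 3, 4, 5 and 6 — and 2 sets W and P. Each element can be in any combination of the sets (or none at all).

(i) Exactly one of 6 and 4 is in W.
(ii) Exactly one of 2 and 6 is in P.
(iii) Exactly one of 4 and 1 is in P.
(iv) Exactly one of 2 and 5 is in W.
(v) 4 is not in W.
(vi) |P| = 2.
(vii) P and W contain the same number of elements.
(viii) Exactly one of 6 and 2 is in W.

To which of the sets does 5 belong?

From (v): 4 ∉ W.
(i) (exactly one): 6 ∈ W.
(viii) (exactly one): 2 ∉ W.
(iv) (exactly one): 5 ∈ W.
Suppose 5 ∈ P: no assignment then satisfies all the clues, so 5 ∉ P.

5: W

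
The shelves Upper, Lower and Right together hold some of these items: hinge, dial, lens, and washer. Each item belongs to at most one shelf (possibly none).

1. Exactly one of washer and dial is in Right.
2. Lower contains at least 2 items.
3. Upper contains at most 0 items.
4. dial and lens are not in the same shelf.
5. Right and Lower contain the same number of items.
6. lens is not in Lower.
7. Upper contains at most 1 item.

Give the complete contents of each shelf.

Upper = {}; Lower = {dial, hinge}; Right = {lens, washer}

From (6): lens ∉ Lower.
(3): Upper already has 0, so the rest are out.
Suppose hinge ∉ Lower: no assignment then satisfies all the clues, so hinge ∈ Lower.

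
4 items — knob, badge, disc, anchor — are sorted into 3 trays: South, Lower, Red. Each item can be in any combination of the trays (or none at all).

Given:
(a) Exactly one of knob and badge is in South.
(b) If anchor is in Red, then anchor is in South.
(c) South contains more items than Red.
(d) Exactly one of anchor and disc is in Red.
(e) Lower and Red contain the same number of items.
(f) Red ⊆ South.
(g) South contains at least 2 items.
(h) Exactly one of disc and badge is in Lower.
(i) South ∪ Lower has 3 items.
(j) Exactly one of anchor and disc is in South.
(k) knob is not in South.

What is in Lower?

Lower = {disc}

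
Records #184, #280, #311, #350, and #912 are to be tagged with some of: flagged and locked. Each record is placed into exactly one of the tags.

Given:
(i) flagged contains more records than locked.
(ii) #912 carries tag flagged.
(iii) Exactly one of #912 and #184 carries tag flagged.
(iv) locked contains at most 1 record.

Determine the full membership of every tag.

From (ii): #912 ∈ flagged.
(iii) (exactly one): #184 ∉ flagged.
Only one tag left: #184 ∈ locked.
(iv): locked already has 1, so the rest are out.
Only one tag left: #280 ∈ flagged.
Only one tag left: #311 ∈ flagged.
Only one tag left: #350 ∈ flagged.

flagged = {#280, #311, #350, #912}; locked = {#184}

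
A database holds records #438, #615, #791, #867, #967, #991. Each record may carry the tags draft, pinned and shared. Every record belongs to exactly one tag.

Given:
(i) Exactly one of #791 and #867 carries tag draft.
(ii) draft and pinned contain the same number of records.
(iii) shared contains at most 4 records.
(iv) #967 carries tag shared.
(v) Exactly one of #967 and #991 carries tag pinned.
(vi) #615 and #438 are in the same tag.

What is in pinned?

pinned = {#991}

From (iv): #967 ∈ shared.
(v) (exactly one): #991 ∈ pinned.
Suppose #438 ∈ pinned: no assignment then satisfies all the clues, so #438 ∉ pinned.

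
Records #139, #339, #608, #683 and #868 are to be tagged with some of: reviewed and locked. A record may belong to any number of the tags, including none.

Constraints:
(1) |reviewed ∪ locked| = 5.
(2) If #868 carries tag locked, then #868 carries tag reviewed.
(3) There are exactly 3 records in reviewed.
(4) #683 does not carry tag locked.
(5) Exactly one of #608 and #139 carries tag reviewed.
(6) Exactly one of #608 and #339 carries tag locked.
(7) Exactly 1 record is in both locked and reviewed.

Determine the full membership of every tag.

reviewed = {#608, #683, #868}; locked = {#139, #339, #868}

From (4): #683 ∉ locked.
Suppose #139 ∈ reviewed: no assignment then satisfies all the clues, so #139 ∉ reviewed.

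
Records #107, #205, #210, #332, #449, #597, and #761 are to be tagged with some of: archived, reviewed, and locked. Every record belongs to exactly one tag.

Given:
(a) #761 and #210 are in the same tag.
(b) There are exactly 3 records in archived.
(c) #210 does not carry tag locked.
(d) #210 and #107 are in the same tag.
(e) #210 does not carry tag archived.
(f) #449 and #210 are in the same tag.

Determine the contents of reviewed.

reviewed = {#107, #210, #449, #761}

From (c): #210 ∉ locked.
From (e): #210 ∉ archived.
(a): #761 matches #210: #761 ∉ archived.
(a): #761 matches #210: #761 ∉ locked.
(d): #107 matches #210: #107 ∉ archived.
(d): #107 matches #210: #107 ∉ locked.
(f): #449 matches #210: #449 ∉ archived.
(f): #449 matches #210: #449 ∉ locked.
Only one tag left: #107 ∈ reviewed.
Only one tag left: #210 ∈ reviewed.
Only one tag left: #449 ∈ reviewed.
(b): only 3 candidates remain for archived, so all are in.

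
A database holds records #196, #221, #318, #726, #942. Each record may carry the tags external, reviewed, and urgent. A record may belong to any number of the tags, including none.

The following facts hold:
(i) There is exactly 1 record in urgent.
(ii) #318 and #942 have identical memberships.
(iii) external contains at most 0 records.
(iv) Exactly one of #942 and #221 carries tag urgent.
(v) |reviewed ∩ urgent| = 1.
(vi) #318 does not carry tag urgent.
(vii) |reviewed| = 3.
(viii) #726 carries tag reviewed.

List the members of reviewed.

reviewed = {#196, #221, #726}

From (vi): #318 ∉ urgent.
From (viii): #726 ∈ reviewed.
(ii): #942 matches #318: #942 ∉ urgent.
(iii): external already has 0, so the rest are out.
(iv) (exactly one): #221 ∈ urgent.
(i): urgent already has 1, so the rest are out.
Suppose #196 ∉ reviewed: no assignment then satisfies all the clues, so #196 ∈ reviewed.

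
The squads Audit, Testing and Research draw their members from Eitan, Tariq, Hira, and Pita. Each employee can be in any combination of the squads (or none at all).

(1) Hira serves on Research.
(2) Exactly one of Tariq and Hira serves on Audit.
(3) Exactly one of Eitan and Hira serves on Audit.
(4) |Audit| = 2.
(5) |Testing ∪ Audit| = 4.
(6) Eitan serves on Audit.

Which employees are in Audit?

From (1): Hira ∈ Research.
From (6): Eitan ∈ Audit.
(3) (exactly one): Hira ∉ Audit.
(2) (exactly one): Tariq ∈ Audit.
(4): Audit already has 2, so the rest are out.

Audit = {Eitan, Tariq}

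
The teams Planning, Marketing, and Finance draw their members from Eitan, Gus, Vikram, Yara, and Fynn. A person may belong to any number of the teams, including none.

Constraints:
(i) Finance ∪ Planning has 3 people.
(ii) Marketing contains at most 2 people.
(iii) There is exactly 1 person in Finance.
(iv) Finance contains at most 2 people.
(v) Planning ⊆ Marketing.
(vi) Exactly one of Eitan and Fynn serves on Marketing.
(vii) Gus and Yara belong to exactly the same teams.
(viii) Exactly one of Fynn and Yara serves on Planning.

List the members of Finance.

Finance = {Eitan}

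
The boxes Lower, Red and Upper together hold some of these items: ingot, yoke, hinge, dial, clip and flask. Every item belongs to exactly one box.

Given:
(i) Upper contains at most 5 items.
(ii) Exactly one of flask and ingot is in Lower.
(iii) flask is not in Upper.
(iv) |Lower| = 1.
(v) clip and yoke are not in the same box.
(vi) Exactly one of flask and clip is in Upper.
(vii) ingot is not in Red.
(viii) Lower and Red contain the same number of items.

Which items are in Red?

Red = {yoke}

From (iii): flask ∉ Upper.
From (vii): ingot ∉ Red.
(vi) (exactly one): clip ∈ Upper.
(v): yoke ∉ Upper.
Suppose yoke ∉ Red: no assignment then satisfies all the clues, so yoke ∈ Red.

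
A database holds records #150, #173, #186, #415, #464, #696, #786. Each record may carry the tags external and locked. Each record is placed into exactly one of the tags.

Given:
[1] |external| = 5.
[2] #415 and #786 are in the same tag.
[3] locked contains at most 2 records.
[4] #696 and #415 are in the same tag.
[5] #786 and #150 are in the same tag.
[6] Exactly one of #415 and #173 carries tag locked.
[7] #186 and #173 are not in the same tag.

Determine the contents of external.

external = {#150, #186, #415, #696, #786}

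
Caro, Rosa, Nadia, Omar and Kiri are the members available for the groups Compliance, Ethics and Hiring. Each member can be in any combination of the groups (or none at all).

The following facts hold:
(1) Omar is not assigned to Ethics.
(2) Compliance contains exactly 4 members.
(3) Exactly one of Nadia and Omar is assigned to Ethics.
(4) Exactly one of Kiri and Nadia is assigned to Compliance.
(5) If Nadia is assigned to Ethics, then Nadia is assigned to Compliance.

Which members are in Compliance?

Compliance = {Caro, Nadia, Omar, Rosa}

From (1): Omar ∉ Ethics.
(3) (exactly one): Nadia ∈ Ethics.
(5): Nadia ∈ Compliance.
(4) (exactly one): Kiri ∉ Compliance.
(2): only 4 candidates remain for Compliance, so all are in.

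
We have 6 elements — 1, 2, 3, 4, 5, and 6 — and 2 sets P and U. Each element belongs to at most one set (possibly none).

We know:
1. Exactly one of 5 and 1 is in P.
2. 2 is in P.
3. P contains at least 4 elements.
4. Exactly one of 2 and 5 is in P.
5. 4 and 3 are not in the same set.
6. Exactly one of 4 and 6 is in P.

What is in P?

P = {1, 2, 3, 6}

From (2): 2 ∈ P.
(4) (exactly one): 5 ∉ P.
(1) (exactly one): 1 ∈ P.
Suppose 3 ∉ P: no assignment then satisfies all the clues, so 3 ∈ P.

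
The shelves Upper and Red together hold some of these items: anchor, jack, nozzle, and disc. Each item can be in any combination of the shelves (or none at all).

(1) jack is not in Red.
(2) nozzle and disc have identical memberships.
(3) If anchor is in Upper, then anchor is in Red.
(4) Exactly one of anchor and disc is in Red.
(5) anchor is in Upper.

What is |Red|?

1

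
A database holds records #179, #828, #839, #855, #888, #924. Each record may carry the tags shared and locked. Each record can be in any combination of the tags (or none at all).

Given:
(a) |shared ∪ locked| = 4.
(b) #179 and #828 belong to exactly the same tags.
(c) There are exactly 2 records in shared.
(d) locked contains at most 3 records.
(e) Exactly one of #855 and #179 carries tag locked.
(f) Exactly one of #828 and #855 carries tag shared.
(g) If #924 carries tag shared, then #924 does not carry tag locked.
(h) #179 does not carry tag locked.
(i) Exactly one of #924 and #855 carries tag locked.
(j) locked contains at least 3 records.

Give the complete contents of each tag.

shared = {#855, #924}; locked = {#839, #855, #888}

From (h): #179 ∉ locked.
(b): #828 matches #179: #828 ∉ locked.
(e) (exactly one): #855 ∈ locked.
(i) (exactly one): #924 ∉ locked.
(j): only 3 candidates remain for locked, so all are in.
Suppose #179 ∈ shared: no assignment then satisfies all the clues, so #179 ∉ shared.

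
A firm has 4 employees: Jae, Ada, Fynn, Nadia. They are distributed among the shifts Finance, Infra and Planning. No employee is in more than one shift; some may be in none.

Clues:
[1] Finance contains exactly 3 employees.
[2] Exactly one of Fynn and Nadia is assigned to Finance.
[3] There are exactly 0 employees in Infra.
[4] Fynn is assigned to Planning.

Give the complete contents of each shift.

Finance = {Ada, Jae, Nadia}; Infra = {}; Planning = {Fynn}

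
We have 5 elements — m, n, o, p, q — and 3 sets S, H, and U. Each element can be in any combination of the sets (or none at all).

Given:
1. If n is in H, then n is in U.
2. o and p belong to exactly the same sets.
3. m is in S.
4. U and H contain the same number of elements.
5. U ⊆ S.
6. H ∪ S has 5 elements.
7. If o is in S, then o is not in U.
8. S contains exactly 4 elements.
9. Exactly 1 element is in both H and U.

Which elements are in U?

U = {m, n}

From (3): m ∈ S.
Suppose m ∉ U: no assignment then satisfies all the clues, so m ∈ U.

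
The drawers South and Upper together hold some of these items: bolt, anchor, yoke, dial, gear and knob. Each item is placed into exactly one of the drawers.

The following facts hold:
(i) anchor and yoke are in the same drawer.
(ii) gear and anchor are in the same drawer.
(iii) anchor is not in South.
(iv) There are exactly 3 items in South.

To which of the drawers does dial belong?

From (iii): anchor ∉ South.
(i): yoke matches anchor: yoke ∉ South.
(ii): gear matches anchor: gear ∉ South.
(iv): only 3 candidates remain for South, so all are in.
Only one drawer left: anchor ∈ Upper.
Only one drawer left: yoke ∈ Upper.
Only one drawer left: gear ∈ Upper.

dial: South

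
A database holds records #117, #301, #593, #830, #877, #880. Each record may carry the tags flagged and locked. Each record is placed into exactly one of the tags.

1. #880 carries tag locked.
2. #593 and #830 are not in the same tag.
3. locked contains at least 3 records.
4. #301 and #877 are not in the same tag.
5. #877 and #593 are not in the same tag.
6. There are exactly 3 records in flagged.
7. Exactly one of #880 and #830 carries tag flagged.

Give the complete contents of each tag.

flagged = {#117, #830, #877}; locked = {#301, #593, #880}

From (1): #880 ∈ locked.
(7) (exactly one): #830 ∈ flagged.
(2): #593 ∉ flagged.
Only one tag left: #593 ∈ locked.
(5): #877 ∉ locked.
Only one tag left: #877 ∈ flagged.
(4): #301 ∉ flagged.
(6): only 3 candidates remain for flagged, so all are in.
Only one tag left: #301 ∈ locked.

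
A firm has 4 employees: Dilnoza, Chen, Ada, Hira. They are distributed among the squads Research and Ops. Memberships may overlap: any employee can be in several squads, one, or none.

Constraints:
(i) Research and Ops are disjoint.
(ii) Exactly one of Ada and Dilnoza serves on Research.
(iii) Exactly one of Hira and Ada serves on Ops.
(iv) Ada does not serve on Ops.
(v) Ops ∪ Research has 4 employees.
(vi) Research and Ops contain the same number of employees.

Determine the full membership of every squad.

From (iv): Ada ∉ Ops.
(iii) (exactly one): Hira ∈ Ops.
(i) (disjoint): Hira ∉ Research.
Suppose Dilnoza ∈ Research: no assignment then satisfies all the clues, so Dilnoza ∉ Research.

Research = {Ada, Chen}; Ops = {Dilnoza, Hira}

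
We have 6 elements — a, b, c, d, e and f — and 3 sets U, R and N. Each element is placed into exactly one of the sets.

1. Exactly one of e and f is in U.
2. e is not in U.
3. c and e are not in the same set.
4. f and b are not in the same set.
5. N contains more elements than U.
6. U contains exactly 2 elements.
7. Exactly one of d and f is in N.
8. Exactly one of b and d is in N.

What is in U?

U = {c, f}

From (2): e ∉ U.
(1) (exactly one): f ∈ U.
(4): b ∉ U.
(7) (exactly one): d ∈ N.
(8) (exactly one): b ∉ N.
Only one set left: b ∈ R.
Suppose a ∈ U: no assignment then satisfies all the clues, so a ∉ U.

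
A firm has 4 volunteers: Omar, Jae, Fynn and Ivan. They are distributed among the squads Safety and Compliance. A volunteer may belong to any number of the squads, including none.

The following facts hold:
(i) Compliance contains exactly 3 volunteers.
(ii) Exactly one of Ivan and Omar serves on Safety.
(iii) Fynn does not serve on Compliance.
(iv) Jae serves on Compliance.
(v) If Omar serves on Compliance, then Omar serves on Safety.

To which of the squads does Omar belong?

Omar: Compliance, Safety

From (iii): Fynn ∉ Compliance.
From (iv): Jae ∈ Compliance.
(i): only 3 candidates remain for Compliance, so all are in.
(v): Omar ∈ Safety.
(ii) (exactly one): Ivan ∉ Safety.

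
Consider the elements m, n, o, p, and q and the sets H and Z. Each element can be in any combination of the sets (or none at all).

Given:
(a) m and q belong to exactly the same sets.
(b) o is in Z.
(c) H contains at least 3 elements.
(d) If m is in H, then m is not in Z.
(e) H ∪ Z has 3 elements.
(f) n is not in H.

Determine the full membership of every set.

H = {m, o, q}; Z = {o}

From (b): o ∈ Z.
From (f): n ∉ H.
Suppose m ∉ H: no assignment then satisfies all the clues, so m ∈ H.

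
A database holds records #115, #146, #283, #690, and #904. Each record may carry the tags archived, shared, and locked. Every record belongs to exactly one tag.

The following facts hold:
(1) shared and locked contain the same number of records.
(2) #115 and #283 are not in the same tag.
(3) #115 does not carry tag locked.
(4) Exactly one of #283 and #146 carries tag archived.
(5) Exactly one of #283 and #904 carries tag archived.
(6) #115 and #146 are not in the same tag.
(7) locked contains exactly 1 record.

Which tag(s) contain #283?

#283: locked

From (3): #115 ∉ locked.
Suppose #283 ∈ archived: no assignment then satisfies all the clues, so #283 ∉ archived.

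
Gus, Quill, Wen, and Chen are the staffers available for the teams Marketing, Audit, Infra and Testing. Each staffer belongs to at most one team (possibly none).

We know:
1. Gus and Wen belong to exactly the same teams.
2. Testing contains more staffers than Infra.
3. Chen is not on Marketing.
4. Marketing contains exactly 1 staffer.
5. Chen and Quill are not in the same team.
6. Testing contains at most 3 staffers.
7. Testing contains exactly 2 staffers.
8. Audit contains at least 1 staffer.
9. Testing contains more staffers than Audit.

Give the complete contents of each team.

From (3): Chen ∉ Marketing.
Suppose Gus ∈ Marketing: no assignment then satisfies all the clues, so Gus ∉ Marketing.

Marketing = {Quill}; Audit = {Chen}; Infra = {}; Testing = {Gus, Wen}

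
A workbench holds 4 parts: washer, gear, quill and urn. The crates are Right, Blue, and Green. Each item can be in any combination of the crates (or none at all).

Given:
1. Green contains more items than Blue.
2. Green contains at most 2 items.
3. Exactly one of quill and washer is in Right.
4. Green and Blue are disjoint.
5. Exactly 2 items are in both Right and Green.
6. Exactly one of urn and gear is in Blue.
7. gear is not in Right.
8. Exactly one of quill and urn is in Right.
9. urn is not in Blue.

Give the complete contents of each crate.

From (7): gear ∉ Right.
From (9): urn ∉ Blue.
(6) (exactly one): gear ∈ Blue.
(4) (disjoint): gear ∉ Green.
Suppose washer ∉ Right: no assignment then satisfies all the clues, so washer ∈ Right.

Right = {urn, washer}; Blue = {gear}; Green = {urn, washer}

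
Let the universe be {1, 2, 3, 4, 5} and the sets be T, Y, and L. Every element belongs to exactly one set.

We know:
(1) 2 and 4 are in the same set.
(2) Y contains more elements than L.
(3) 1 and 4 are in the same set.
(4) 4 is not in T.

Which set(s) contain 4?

From (4): 4 ∉ T.
(1): 2 matches 4: 2 ∉ T.
(3): 1 matches 4: 1 ∉ T.
Suppose 4 ∉ Y: no assignment then satisfies all the clues, so 4 ∈ Y.

4: Y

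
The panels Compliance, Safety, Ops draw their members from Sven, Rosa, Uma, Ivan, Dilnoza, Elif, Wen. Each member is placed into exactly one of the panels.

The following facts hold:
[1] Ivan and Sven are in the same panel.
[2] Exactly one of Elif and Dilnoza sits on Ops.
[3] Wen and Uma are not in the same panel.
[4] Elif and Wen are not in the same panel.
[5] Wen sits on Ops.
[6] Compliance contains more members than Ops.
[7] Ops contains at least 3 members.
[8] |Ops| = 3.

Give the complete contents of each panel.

Compliance = {Elif, Ivan, Sven, Uma}; Safety = {}; Ops = {Dilnoza, Rosa, Wen}

From (5): Wen ∈ Ops.
(3): Uma ∉ Ops.
(4): Elif ∉ Ops.
(2) (exactly one): Dilnoza ∈ Ops.
Suppose Sven ∉ Compliance: no assignment then satisfies all the clues, so Sven ∈ Compliance.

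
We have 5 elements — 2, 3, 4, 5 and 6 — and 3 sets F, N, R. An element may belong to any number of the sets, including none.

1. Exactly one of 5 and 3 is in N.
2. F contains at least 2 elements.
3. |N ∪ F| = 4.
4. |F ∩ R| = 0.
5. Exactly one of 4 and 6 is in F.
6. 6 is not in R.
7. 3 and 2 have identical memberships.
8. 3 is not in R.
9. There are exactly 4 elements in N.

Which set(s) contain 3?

From (6): 6 ∉ R.
From (8): 3 ∉ R.
(7): 2 matches 3: 2 ∉ R.
Suppose 3 ∉ F: no assignment then satisfies all the clues, so 3 ∈ F.

3: F, N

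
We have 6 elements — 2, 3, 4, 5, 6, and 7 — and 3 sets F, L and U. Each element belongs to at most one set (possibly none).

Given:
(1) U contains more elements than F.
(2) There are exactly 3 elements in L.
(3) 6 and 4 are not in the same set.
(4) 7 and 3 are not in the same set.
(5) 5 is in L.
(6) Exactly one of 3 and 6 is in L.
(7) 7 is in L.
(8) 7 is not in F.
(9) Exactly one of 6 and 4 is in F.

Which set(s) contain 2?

2: U

From (5): 5 ∈ L.
From (7): 7 ∈ L.
(4): 3 ∉ L.
(6) (exactly one): 6 ∈ L.
(9) (exactly one): 4 ∈ F.
(2): L already has 3, so the rest are out.
Suppose 2 ∈ F: no assignment then satisfies all the clues, so 2 ∉ F.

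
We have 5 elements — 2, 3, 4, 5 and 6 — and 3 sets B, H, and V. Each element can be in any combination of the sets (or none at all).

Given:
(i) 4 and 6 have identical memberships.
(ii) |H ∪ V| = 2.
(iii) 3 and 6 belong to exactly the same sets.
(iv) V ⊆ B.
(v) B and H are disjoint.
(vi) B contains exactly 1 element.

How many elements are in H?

1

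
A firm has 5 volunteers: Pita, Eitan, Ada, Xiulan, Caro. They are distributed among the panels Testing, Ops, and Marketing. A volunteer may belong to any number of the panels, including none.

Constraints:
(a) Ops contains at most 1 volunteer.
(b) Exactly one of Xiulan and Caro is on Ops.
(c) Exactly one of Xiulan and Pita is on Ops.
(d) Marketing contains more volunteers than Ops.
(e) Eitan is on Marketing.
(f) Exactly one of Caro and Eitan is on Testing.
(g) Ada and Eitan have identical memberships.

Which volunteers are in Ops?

Ops = {Xiulan}

From (e): Eitan ∈ Marketing.
(g): Ada matches Eitan: Ada ∈ Marketing.
Suppose Pita ∈ Ops: no assignment then satisfies all the clues, so Pita ∉ Ops.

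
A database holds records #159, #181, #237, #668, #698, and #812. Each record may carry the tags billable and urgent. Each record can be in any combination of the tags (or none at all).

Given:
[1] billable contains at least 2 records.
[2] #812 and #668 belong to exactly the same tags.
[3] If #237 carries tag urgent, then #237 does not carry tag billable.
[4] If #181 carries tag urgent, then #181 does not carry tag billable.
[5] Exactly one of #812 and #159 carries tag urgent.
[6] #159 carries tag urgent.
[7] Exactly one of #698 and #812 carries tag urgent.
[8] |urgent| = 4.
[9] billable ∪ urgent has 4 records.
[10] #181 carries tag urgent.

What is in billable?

billable = {#159, #698}

From (6): #159 ∈ urgent.
From (10): #181 ∈ urgent.
(4): #181 ∉ billable.
(5) (exactly one): #812 ∉ urgent.
(7) (exactly one): #698 ∈ urgent.
(2): #668 matches #812: #668 ∉ urgent.
(8): only 4 candidates remain for urgent, so all are in.
(3): #237 ∉ billable.
Suppose #159 ∉ billable: no assignment then satisfies all the clues, so #159 ∈ billable.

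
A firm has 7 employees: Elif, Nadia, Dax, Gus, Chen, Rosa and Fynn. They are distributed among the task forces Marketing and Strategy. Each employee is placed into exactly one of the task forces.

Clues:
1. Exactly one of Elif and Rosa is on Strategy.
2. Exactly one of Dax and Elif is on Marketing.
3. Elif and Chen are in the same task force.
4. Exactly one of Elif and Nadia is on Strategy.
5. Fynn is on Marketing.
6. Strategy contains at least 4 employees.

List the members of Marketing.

Marketing = {Chen, Elif, Fynn}

From (5): Fynn ∈ Marketing.
Suppose Elif ∉ Marketing: no assignment then satisfies all the clues, so Elif ∈ Marketing.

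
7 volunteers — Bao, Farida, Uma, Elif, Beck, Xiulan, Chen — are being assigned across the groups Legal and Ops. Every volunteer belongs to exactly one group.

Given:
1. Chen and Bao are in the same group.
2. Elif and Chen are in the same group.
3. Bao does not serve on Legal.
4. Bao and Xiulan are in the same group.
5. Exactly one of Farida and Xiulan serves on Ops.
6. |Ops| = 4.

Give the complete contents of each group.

Legal = {Beck, Farida, Uma}; Ops = {Bao, Chen, Elif, Xiulan}

From (3): Bao ∉ Legal.
(1): Chen matches Bao: Chen ∉ Legal.
(2): Elif matches Chen: Elif ∉ Legal.
(4): Xiulan matches Bao: Xiulan ∉ Legal.
Only one group left: Bao ∈ Ops.
Only one group left: Elif ∈ Ops.
Only one group left: Xiulan ∈ Ops.
Only one group left: Chen ∈ Ops.
(5) (exactly one): Farida ∉ Ops.
(6): Ops already has 4, so the rest are out.
Only one group left: Farida ∈ Legal.
Only one group left: Beck ∈ Legal.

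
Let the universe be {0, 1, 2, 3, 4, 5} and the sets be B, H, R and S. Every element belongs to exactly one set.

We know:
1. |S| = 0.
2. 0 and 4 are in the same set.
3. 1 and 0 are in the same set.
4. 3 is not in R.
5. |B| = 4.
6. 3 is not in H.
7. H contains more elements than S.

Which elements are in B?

B = {0, 1, 3, 4}

From (4): 3 ∉ R.
From (6): 3 ∉ H.
(1): S already has 0, so the rest are out.
Only one set left: 3 ∈ B.
Suppose 0 ∉ B: no assignment then satisfies all the clues, so 0 ∈ B.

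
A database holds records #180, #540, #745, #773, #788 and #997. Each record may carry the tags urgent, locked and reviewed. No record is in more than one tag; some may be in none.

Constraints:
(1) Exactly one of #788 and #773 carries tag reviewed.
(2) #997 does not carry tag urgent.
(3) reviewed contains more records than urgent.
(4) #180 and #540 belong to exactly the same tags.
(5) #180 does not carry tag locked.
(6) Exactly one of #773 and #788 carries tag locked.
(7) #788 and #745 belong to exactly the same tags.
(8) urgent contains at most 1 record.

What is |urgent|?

0

From (2): #997 ∉ urgent.
From (5): #180 ∉ locked.
(4): #540 matches #180: #540 ∉ locked.
Suppose #180 ∈ urgent: no assignment then satisfies all the clues, so #180 ∉ urgent.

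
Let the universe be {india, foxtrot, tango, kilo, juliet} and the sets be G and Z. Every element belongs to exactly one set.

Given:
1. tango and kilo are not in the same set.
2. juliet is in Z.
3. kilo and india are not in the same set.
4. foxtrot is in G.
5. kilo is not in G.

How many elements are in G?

From (2): juliet ∈ Z.
From (4): foxtrot ∈ G.
From (5): kilo ∉ G.
Only one set left: kilo ∈ Z.
(1): tango ∉ Z.
(3): india ∉ Z.
Only one set left: india ∈ G.
Only one set left: tango ∈ G.

3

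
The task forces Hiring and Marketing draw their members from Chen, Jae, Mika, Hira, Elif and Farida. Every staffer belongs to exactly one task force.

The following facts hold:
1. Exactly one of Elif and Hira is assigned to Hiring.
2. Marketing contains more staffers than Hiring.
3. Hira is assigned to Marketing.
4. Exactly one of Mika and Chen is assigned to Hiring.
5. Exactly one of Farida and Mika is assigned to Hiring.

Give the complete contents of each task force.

Hiring = {Elif, Mika}; Marketing = {Chen, Farida, Hira, Jae}

From (3): Hira ∈ Marketing.
(1) (exactly one): Elif ∈ Hiring.
Suppose Chen ∈ Hiring: no assignment then satisfies all the clues, so Chen ∉ Hiring.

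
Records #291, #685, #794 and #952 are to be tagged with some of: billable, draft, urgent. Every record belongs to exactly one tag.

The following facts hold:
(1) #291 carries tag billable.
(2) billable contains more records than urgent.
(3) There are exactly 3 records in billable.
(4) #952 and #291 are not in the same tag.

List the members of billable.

billable = {#291, #685, #794}

From (1): #291 ∈ billable.
(4): #952 ∉ billable.
(3): only 3 candidates remain for billable, so all are in.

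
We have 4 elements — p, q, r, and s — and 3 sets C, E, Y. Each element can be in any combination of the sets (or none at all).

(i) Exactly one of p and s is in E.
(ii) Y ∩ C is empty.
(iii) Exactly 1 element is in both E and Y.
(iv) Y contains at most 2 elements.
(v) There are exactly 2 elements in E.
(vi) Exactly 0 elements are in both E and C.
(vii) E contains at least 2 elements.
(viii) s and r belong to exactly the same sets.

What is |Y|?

1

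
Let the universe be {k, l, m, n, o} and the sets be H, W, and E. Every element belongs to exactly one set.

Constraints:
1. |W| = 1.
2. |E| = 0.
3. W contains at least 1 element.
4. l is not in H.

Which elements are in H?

From (4): l ∉ H.
(2): E already has 0, so the rest are out.
Only one set left: l ∈ W.
(1): W already has 1, so the rest are out.
Only one set left: k ∈ H.
Only one set left: m ∈ H.
Only one set left: n ∈ H.
Only one set left: o ∈ H.

H = {k, m, n, o}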